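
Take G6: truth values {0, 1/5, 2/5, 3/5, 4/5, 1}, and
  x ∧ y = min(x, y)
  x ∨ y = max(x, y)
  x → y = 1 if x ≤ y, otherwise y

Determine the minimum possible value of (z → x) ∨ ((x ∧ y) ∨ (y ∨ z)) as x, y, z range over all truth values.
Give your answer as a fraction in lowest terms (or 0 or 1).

1/5

Take x = 0, y = 0, z = 1/5:
z → x = 1/5 → 0 = 0
x ∧ y = 0 ∧ 0 = 0
y ∨ z = 0 ∨ 1/5 = 1/5
(x ∧ y) ∨ (y ∨ z) = 0 ∨ 1/5 = 1/5
(z → x) ∨ ((x ∧ y) ∨ (y ∨ z)) = 0 ∨ 1/5 = 1/5
No assignment yields a value below 1/5, so this is the minimum.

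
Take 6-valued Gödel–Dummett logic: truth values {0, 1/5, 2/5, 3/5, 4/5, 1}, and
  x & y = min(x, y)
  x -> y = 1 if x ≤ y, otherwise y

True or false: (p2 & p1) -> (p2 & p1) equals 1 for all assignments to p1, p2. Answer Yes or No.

Yes

At p1 = 2/5, p2 = 3/5, for instance:
p2 & p1 = 3/5 & 2/5 = 2/5
(p2 & p1) -> (p2 & p1) = 2/5 -> 2/5 = 1
and checking the remaining 35 assignments likewise gives ≥ 1 in every case.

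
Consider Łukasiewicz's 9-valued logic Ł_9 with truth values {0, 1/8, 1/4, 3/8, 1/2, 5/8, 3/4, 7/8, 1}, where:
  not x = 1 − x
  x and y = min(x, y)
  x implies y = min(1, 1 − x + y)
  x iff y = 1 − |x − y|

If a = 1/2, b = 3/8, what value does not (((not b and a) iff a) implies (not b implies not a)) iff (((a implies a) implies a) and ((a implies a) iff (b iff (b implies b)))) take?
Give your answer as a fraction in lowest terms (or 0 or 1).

not b = not 3/8 = 5/8
not b and a = 5/8 and 1/2 = 1/2
(not b and a) iff a = 1/2 iff 1/2 = 1
not b = not 3/8 = 5/8
not a = not 1/2 = 1/2
not b implies not a = 5/8 implies 1/2 = 7/8
((not b and a) iff a) implies (not b implies not a) = 1 implies 7/8 = 7/8
not (((not b and a) iff a) implies (not b implies not a)) = not 7/8 = 1/8
a implies a = 1/2 implies 1/2 = 1
(a implies a) implies a = 1 implies 1/2 = 1/2
a implies a = 1/2 implies 1/2 = 1
b implies b = 3/8 implies 3/8 = 1
b iff (b implies b) = 3/8 iff 1 = 3/8
(a implies a) iff (b iff (b implies b)) = 1 iff 3/8 = 3/8
((a implies a) implies a) and ((a implies a) iff (b iff (b implies b))) = 1/2 and 3/8 = 3/8
not (((not b and a) iff a) implies (not b implies not a)) iff (((a implies a) implies a) and ((a implies a) iff (b iff (b implies b)))) = 1/8 iff 3/8 = 3/4

3/4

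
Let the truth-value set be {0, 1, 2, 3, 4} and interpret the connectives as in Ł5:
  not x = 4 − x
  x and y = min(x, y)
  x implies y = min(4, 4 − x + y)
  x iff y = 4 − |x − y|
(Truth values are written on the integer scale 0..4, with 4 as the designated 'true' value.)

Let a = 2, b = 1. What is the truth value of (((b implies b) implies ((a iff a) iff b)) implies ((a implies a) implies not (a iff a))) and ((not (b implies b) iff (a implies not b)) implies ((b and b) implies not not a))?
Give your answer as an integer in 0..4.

3

b implies b = 1 implies 1 = 4
a iff a = 2 iff 2 = 4
(a iff a) iff b = 4 iff 1 = 1
(b implies b) implies ((a iff a) iff b) = 4 implies 1 = 1
a implies a = 2 implies 2 = 4
a iff a = 2 iff 2 = 4
not (a iff a) = not 4 = 0
(a implies a) implies not (a iff a) = 4 implies 0 = 0
((b implies b) implies ((a iff a) iff b)) implies ((a implies a) implies not (a iff a)) = 1 implies 0 = 3
b implies b = 1 implies 1 = 4
not (b implies b) = not 4 = 0
not b = not 1 = 3
a implies not b = 2 implies 3 = 4
not (b implies b) iff (a implies not b) = 0 iff 4 = 0
b and b = 1 and 1 = 1
not a = not 2 = 2
not not a = not 2 = 2
(b and b) implies not not a = 1 implies 2 = 4
(not (b implies b) iff (a implies not b)) implies ((b and b) implies not not a) = 0 implies 4 = 4
(((b implies b) implies ((a iff a) iff b)) implies ((a implies a) implies not (a iff a))) and ((not (b implies b) iff (a implies not b)) implies ((b and b) implies not not a)) = 3 and 4 = 3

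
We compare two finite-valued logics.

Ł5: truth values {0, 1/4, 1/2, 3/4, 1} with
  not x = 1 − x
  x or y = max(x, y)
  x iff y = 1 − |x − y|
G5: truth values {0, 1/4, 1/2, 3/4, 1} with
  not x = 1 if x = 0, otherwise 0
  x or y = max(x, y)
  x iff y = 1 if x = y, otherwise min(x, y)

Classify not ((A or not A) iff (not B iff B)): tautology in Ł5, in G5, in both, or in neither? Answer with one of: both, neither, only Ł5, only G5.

In Ł5: at A = 0, B = 1/4 the value is 1/2 — not a tautology.
In G5: every assignment gives 1 — tautology.

only G5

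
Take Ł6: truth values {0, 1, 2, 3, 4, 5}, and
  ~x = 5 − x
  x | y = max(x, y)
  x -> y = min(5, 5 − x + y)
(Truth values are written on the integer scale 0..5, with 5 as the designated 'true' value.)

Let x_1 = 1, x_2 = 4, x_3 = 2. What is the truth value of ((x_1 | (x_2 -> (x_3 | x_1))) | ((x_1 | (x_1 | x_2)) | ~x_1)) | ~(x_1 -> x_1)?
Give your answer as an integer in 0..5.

x_3 | x_1 = 2 | 1 = 2
x_2 -> (x_3 | x_1) = 4 -> 2 = 3
x_1 | (x_2 -> (x_3 | x_1)) = 1 | 3 = 3
x_1 | x_2 = 1 | 4 = 4
x_1 | (x_1 | x_2) = 1 | 4 = 4
~x_1 = ~1 = 4
(x_1 | (x_1 | x_2)) | ~x_1 = 4 | 4 = 4
(x_1 | (x_2 -> (x_3 | x_1))) | ((x_1 | (x_1 | x_2)) | ~x_1) = 3 | 4 = 4
x_1 -> x_1 = 1 -> 1 = 5
~(x_1 -> x_1) = ~5 = 0
((x_1 | (x_2 -> (x_3 | x_1))) | ((x_1 | (x_1 | x_2)) | ~x_1)) | ~(x_1 -> x_1) = 4 | 0 = 4

4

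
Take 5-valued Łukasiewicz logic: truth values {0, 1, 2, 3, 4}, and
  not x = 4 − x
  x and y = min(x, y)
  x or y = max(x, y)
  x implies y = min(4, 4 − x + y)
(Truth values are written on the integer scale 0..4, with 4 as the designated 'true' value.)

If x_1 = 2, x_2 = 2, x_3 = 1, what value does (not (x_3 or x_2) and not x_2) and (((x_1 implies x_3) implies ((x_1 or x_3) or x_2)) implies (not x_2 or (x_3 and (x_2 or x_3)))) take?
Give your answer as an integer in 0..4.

2

x_3 or x_2 = 1 or 2 = 2
not (x_3 or x_2) = not 2 = 2
not x_2 = not 2 = 2
not (x_3 or x_2) and not x_2 = 2 and 2 = 2
x_1 implies x_3 = 2 implies 1 = 3
x_1 or x_3 = 2 or 1 = 2
(x_1 or x_3) or x_2 = 2 or 2 = 2
(x_1 implies x_3) implies ((x_1 or x_3) or x_2) = 3 implies 2 = 3
not x_2 = not 2 = 2
x_2 or x_3 = 2 or 1 = 2
x_3 and (x_2 or x_3) = 1 and 2 = 1
not x_2 or (x_3 and (x_2 or x_3)) = 2 or 1 = 2
((x_1 implies x_3) implies ((x_1 or x_3) or x_2)) implies (not x_2 or (x_3 and (x_2 or x_3))) = 3 implies 2 = 3
(not (x_3 or x_2) and not x_2) and (((x_1 implies x_3) implies ((x_1 or x_3) or x_2)) implies (not x_2 or (x_3 and (x_2 or x_3)))) = 2 and 3 = 2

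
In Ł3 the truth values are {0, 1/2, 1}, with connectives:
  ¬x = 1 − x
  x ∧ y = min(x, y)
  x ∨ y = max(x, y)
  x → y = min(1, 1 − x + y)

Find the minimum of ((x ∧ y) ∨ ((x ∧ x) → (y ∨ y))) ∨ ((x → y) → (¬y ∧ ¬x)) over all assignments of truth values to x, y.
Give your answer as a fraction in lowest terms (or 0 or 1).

Take x = 1, y = 1/2:
x ∧ y = 1 ∧ 1/2 = 1/2
x ∧ x = 1 ∧ 1 = 1
y ∨ y = 1/2 ∨ 1/2 = 1/2
(x ∧ x) → (y ∨ y) = 1 → 1/2 = 1/2
(x ∧ y) ∨ ((x ∧ x) → (y ∨ y)) = 1/2 ∨ 1/2 = 1/2
x → y = 1 → 1/2 = 1/2
¬y = ¬1/2 = 1/2
¬x = ¬1 = 0
¬y ∧ ¬x = 1/2 ∧ 0 = 0
(x → y) → (¬y ∧ ¬x) = 1/2 → 0 = 1/2
((x ∧ y) ∨ ((x ∧ x) → (y ∨ y))) ∨ ((x → y) → (¬y ∧ ¬x)) = 1/2 ∨ 1/2 = 1/2
No assignment yields a value below 1/2, so this is the minimum.

1/2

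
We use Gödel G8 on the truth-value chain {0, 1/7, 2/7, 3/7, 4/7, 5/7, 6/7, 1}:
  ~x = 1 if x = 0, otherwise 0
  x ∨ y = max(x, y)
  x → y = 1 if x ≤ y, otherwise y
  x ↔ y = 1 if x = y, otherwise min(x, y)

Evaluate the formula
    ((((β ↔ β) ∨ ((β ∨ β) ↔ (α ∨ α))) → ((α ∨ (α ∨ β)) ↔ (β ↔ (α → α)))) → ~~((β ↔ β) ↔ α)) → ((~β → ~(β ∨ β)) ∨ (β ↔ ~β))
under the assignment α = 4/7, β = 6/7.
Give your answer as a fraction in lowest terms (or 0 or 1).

β ↔ β = 6/7 ↔ 6/7 = 1
β ∨ β = 6/7 ∨ 6/7 = 6/7
α ∨ α = 4/7 ∨ 4/7 = 4/7
(β ∨ β) ↔ (α ∨ α) = 6/7 ↔ 4/7 = 4/7
(β ↔ β) ∨ ((β ∨ β) ↔ (α ∨ α)) = 1 ∨ 4/7 = 1
α ∨ β = 4/7 ∨ 6/7 = 6/7
α ∨ (α ∨ β) = 4/7 ∨ 6/7 = 6/7
α → α = 4/7 → 4/7 = 1
β ↔ (α → α) = 6/7 ↔ 1 = 6/7
(α ∨ (α ∨ β)) ↔ (β ↔ (α → α)) = 6/7 ↔ 6/7 = 1
((β ↔ β) ∨ ((β ∨ β) ↔ (α ∨ α))) → ((α ∨ (α ∨ β)) ↔ (β ↔ (α → α))) = 1 → 1 = 1
β ↔ β = 6/7 ↔ 6/7 = 1
(β ↔ β) ↔ α = 1 ↔ 4/7 = 4/7
~((β ↔ β) ↔ α) = ~4/7 = 0
~~((β ↔ β) ↔ α) = ~0 = 1
(((β ↔ β) ∨ ((β ∨ β) ↔ (α ∨ α))) → ((α ∨ (α ∨ β)) ↔ (β ↔ (α → α)))) → ~~((β ↔ β) ↔ α) = 1 → 1 = 1
~β = ~6/7 = 0
β ∨ β = 6/7 ∨ 6/7 = 6/7
~(β ∨ β) = ~6/7 = 0
~β → ~(β ∨ β) = 0 → 0 = 1
~β = ~6/7 = 0
β ↔ ~β = 6/7 ↔ 0 = 0
(~β → ~(β ∨ β)) ∨ (β ↔ ~β) = 1 ∨ 0 = 1
((((β ↔ β) ∨ ((β ∨ β) ↔ (α ∨ α))) → ((α ∨ (α ∨ β)) ↔ (β ↔ (α → α)))) → ~~((β ↔ β) ↔ α)) → ((~β → ~(β ∨ β)) ∨ (β ↔ ~β)) = 1 → 1 = 1

1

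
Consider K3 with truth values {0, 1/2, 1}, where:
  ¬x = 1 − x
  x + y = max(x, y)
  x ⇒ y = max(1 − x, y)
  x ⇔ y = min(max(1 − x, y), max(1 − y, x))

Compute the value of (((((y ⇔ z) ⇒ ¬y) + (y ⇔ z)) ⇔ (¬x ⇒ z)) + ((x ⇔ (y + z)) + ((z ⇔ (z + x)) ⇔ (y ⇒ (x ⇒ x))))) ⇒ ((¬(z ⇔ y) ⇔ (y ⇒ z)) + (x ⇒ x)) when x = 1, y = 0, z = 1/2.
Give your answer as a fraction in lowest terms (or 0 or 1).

y ⇔ z = 0 ⇔ 1/2 = 1/2
¬y = ¬0 = 1
(y ⇔ z) ⇒ ¬y = 1/2 ⇒ 1 = 1
y ⇔ z = 0 ⇔ 1/2 = 1/2
((y ⇔ z) ⇒ ¬y) + (y ⇔ z) = 1 + 1/2 = 1
¬x = ¬1 = 0
¬x ⇒ z = 0 ⇒ 1/2 = 1
(((y ⇔ z) ⇒ ¬y) + (y ⇔ z)) ⇔ (¬x ⇒ z) = 1 ⇔ 1 = 1
y + z = 0 + 1/2 = 1/2
x ⇔ (y + z) = 1 ⇔ 1/2 = 1/2
z + x = 1/2 + 1 = 1
z ⇔ (z + x) = 1/2 ⇔ 1 = 1/2
x ⇒ x = 1 ⇒ 1 = 1
y ⇒ (x ⇒ x) = 0 ⇒ 1 = 1
(z ⇔ (z + x)) ⇔ (y ⇒ (x ⇒ x)) = 1/2 ⇔ 1 = 1/2
(x ⇔ (y + z)) + ((z ⇔ (z + x)) ⇔ (y ⇒ (x ⇒ x))) = 1/2 + 1/2 = 1/2
((((y ⇔ z) ⇒ ¬y) + (y ⇔ z)) ⇔ (¬x ⇒ z)) + ((x ⇔ (y + z)) + ((z ⇔ (z + x)) ⇔ (y ⇒ (x ⇒ x)))) = 1 + 1/2 = 1
z ⇔ y = 1/2 ⇔ 0 = 1/2
¬(z ⇔ y) = ¬1/2 = 1/2
y ⇒ z = 0 ⇒ 1/2 = 1
¬(z ⇔ y) ⇔ (y ⇒ z) = 1/2 ⇔ 1 = 1/2
x ⇒ x = 1 ⇒ 1 = 1
(¬(z ⇔ y) ⇔ (y ⇒ z)) + (x ⇒ x) = 1/2 + 1 = 1
(((((y ⇔ z) ⇒ ¬y) + (y ⇔ z)) ⇔ (¬x ⇒ z)) + ((x ⇔ (y + z)) + ((z ⇔ (z + x)) ⇔ (y ⇒ (x ⇒ x))))) ⇒ ((¬(z ⇔ y) ⇔ (y ⇒ z)) + (x ⇒ x)) = 1 ⇒ 1 = 1

1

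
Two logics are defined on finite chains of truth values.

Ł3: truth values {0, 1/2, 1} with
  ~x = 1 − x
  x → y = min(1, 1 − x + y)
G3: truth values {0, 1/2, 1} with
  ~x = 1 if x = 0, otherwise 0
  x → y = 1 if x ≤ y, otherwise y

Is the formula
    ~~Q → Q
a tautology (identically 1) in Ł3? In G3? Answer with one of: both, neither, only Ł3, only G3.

only Ł3

In Ł3: every assignment gives 1 — tautology.
In G3: at Q = 1/2 the value is 1/2 — not a tautology.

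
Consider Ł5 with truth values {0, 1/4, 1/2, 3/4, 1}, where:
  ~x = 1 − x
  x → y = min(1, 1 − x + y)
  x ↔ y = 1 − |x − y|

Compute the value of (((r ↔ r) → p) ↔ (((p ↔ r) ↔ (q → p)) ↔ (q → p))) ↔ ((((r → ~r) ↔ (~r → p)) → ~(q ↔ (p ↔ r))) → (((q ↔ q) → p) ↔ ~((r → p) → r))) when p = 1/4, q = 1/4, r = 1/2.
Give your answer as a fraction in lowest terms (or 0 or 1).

1/2

r ↔ r = 1/2 ↔ 1/2 = 1
(r ↔ r) → p = 1 → 1/4 = 1/4
p ↔ r = 1/4 ↔ 1/2 = 3/4
q → p = 1/4 → 1/4 = 1
(p ↔ r) ↔ (q → p) = 3/4 ↔ 1 = 3/4
q → p = 1/4 → 1/4 = 1
((p ↔ r) ↔ (q → p)) ↔ (q → p) = 3/4 ↔ 1 = 3/4
((r ↔ r) → p) ↔ (((p ↔ r) ↔ (q → p)) ↔ (q → p)) = 1/4 ↔ 3/4 = 1/2
~r = ~1/2 = 1/2
r → ~r = 1/2 → 1/2 = 1
~r = ~1/2 = 1/2
~r → p = 1/2 → 1/4 = 3/4
(r → ~r) ↔ (~r → p) = 1 ↔ 3/4 = 3/4
p ↔ r = 1/4 ↔ 1/2 = 3/4
q ↔ (p ↔ r) = 1/4 ↔ 3/4 = 1/2
~(q ↔ (p ↔ r)) = ~1/2 = 1/2
((r → ~r) ↔ (~r → p)) → ~(q ↔ (p ↔ r)) = 3/4 → 1/2 = 3/4
q ↔ q = 1/4 ↔ 1/4 = 1
(q ↔ q) → p = 1 → 1/4 = 1/4
r → p = 1/2 → 1/4 = 3/4
(r → p) → r = 3/4 → 1/2 = 3/4
~((r → p) → r) = ~3/4 = 1/4
((q ↔ q) → p) ↔ ~((r → p) → r) = 1/4 ↔ 1/4 = 1
(((r → ~r) ↔ (~r → p)) → ~(q ↔ (p ↔ r))) → (((q ↔ q) → p) ↔ ~((r → p) → r)) = 3/4 → 1 = 1
(((r ↔ r) → p) ↔ (((p ↔ r) ↔ (q → p)) ↔ (q → p))) ↔ ((((r → ~r) ↔ (~r → p)) → ~(q ↔ (p ↔ r))) → (((q ↔ q) → p) ↔ ~((r → p) → r))) = 1/2 ↔ 1 = 1/2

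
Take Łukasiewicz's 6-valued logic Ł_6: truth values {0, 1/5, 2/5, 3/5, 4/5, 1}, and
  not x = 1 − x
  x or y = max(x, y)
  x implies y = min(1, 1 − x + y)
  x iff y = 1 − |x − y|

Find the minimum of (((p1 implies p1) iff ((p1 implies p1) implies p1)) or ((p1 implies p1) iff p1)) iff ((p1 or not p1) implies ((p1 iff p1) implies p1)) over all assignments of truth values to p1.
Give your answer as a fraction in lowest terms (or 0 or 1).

3/5

Take p1 = 2/5:
p1 implies p1 = 2/5 implies 2/5 = 1
p1 implies p1 = 2/5 implies 2/5 = 1
(p1 implies p1) implies p1 = 1 implies 2/5 = 2/5
(p1 implies p1) iff ((p1 implies p1) implies p1) = 1 iff 2/5 = 2/5
p1 implies p1 = 2/5 implies 2/5 = 1
(p1 implies p1) iff p1 = 1 iff 2/5 = 2/5
((p1 implies p1) iff ((p1 implies p1) implies p1)) or ((p1 implies p1) iff p1) = 2/5 or 2/5 = 2/5
not p1 = not 2/5 = 3/5
p1 or not p1 = 2/5 or 3/5 = 3/5
p1 iff p1 = 2/5 iff 2/5 = 1
(p1 iff p1) implies p1 = 1 implies 2/5 = 2/5
(p1 or not p1) implies ((p1 iff p1) implies p1) = 3/5 implies 2/5 = 4/5
(((p1 implies p1) iff ((p1 implies p1) implies p1)) or ((p1 implies p1) iff p1)) iff ((p1 or not p1) implies ((p1 iff p1) implies p1)) = 2/5 iff 4/5 = 3/5
No assignment yields a value below 3/5, so this is the minimum.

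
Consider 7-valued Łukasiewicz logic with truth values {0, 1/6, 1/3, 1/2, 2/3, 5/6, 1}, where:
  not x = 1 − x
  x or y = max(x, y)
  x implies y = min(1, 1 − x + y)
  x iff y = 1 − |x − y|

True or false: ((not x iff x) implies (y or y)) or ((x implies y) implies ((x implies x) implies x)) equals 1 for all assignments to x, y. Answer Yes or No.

No

Counterexample: take x = 1/6, y = 0.
not x = not 1/6 = 5/6
not x iff x = 5/6 iff 1/6 = 1/3
y or y = 0 or 0 = 0
(not x iff x) implies (y or y) = 1/3 implies 0 = 2/3
x implies y = 1/6 implies 0 = 5/6
x implies x = 1/6 implies 1/6 = 1
(x implies x) implies x = 1 implies 1/6 = 1/6
(x implies y) implies ((x implies x) implies x) = 5/6 implies 1/6 = 1/3
((not x iff x) implies (y or y)) or ((x implies y) implies ((x implies x) implies x)) = 2/3 or 1/3 = 2/3
This gives 2/3 ≠ 1.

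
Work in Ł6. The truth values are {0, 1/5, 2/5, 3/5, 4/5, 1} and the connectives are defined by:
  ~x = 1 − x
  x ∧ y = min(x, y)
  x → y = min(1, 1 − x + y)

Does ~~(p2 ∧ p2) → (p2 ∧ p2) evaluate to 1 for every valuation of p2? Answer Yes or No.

p2 = 0 ↦ 1
p2 = 1/5 ↦ 1
p2 = 2/5 ↦ 1
p2 = 3/5 ↦ 1
p2 = 4/5 ↦ 1
p2 = 1 ↦ 1
Every assignment gives a value ≥ 1.

Yes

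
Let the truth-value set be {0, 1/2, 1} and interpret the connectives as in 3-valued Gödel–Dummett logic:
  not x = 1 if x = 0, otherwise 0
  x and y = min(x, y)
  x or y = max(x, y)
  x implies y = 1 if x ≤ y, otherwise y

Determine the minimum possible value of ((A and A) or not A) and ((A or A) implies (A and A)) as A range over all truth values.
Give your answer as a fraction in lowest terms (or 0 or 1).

Take A = 1/2:
A and A = 1/2 and 1/2 = 1/2
not A = not 1/2 = 0
(A and A) or not A = 1/2 or 0 = 1/2
A or A = 1/2 or 1/2 = 1/2
A and A = 1/2 and 1/2 = 1/2
(A or A) implies (A and A) = 1/2 implies 1/2 = 1
((A and A) or not A) and ((A or A) implies (A and A)) = 1/2 and 1 = 1/2
No assignment yields a value below 1/2, so this is the minimum.

1/2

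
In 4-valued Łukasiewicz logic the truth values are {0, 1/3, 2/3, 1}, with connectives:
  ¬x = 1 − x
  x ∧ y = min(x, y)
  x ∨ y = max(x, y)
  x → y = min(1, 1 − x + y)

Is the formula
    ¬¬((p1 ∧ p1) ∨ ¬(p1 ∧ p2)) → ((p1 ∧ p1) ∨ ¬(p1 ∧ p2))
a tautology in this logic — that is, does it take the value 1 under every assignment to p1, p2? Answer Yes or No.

p1 = 0, p2 = 0 ↦ 1
p1 = 0, p2 = 1/3 ↦ 1
p1 = 0, p2 = 2/3 ↦ 1
p1 = 0, p2 = 1 ↦ 1
p1 = 1/3, p2 = 0 ↦ 1
p1 = 1/3, p2 = 1/3 ↦ 1
p1 = 1/3, p2 = 2/3 ↦ 1
p1 = 1/3, p2 = 1 ↦ 1
p1 = 2/3, p2 = 0 ↦ 1
p1 = 2/3, p2 = 1/3 ↦ 1
p1 = 2/3, p2 = 2/3 ↦ 1
p1 = 2/3, p2 = 1 ↦ 1
p1 = 1, p2 = 0 ↦ 1
p1 = 1, p2 = 1/3 ↦ 1
p1 = 1, p2 = 2/3 ↦ 1
p1 = 1, p2 = 1 ↦ 1
Every assignment gives a value ≥ 1.

Yes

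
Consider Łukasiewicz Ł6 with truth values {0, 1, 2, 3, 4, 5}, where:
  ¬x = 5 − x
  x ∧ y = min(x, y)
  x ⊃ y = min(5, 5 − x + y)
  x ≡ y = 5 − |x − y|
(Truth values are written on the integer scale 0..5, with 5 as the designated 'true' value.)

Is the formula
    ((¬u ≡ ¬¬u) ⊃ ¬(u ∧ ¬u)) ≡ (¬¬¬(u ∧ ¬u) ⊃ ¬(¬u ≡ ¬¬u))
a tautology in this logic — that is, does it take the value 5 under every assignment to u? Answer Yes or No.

No

Counterexample: take u = 1.
¬u = ¬1 = 4
¬u = ¬1 = 4
¬¬u = ¬4 = 1
¬u ≡ ¬¬u = 4 ≡ 1 = 2
¬u = ¬1 = 4
u ∧ ¬u = 1 ∧ 4 = 1
¬(u ∧ ¬u) = ¬1 = 4
(¬u ≡ ¬¬u) ⊃ ¬(u ∧ ¬u) = 2 ⊃ 4 = 5
¬u = ¬1 = 4
u ∧ ¬u = 1 ∧ 4 = 1
¬(u ∧ ¬u) = ¬1 = 4
¬¬(u ∧ ¬u) = ¬4 = 1
¬¬¬(u ∧ ¬u) = ¬1 = 4
¬u = ¬1 = 4
¬u = ¬1 = 4
¬¬u = ¬4 = 1
¬u ≡ ¬¬u = 4 ≡ 1 = 2
¬(¬u ≡ ¬¬u) = ¬2 = 3
¬¬¬(u ∧ ¬u) ⊃ ¬(¬u ≡ ¬¬u) = 4 ⊃ 3 = 4
((¬u ≡ ¬¬u) ⊃ ¬(u ∧ ¬u)) ≡ (¬¬¬(u ∧ ¬u) ⊃ ¬(¬u ≡ ¬¬u)) = 5 ≡ 4 = 4
This gives 4 ≠ 5.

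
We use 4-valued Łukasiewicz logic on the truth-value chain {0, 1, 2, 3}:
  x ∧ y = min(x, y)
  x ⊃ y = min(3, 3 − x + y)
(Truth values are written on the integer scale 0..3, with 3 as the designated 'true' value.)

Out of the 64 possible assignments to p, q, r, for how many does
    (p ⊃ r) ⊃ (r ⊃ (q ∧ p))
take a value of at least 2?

46

value 3: 33 assignments (counts)
value 2: 13 assignments (counts)
value 1: 11 assignments
value 0: 7 assignments
So 46 of the 64 assignments meet the threshold.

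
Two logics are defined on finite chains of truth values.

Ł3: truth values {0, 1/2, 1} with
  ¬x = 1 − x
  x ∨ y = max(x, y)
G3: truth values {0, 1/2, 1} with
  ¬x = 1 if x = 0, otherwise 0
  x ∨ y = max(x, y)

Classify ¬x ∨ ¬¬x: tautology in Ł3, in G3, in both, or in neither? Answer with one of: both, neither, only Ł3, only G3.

In Ł3: at x = 1/2 the value is 1/2 — not a tautology.
In G3: every assignment gives 1 — tautology.

only G3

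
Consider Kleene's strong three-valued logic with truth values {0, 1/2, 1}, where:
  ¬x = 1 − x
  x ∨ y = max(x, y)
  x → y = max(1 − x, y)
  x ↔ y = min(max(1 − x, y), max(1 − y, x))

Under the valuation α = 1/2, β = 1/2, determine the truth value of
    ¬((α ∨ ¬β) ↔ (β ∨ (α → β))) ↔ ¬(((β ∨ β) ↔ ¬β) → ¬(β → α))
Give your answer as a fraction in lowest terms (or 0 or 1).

¬β = ¬1/2 = 1/2
α ∨ ¬β = 1/2 ∨ 1/2 = 1/2
α → β = 1/2 → 1/2 = 1/2
β ∨ (α → β) = 1/2 ∨ 1/2 = 1/2
(α ∨ ¬β) ↔ (β ∨ (α → β)) = 1/2 ↔ 1/2 = 1/2
¬((α ∨ ¬β) ↔ (β ∨ (α → β))) = ¬1/2 = 1/2
β ∨ β = 1/2 ∨ 1/2 = 1/2
¬β = ¬1/2 = 1/2
(β ∨ β) ↔ ¬β = 1/2 ↔ 1/2 = 1/2
β → α = 1/2 → 1/2 = 1/2
¬(β → α) = ¬1/2 = 1/2
((β ∨ β) ↔ ¬β) → ¬(β → α) = 1/2 → 1/2 = 1/2
¬(((β ∨ β) ↔ ¬β) → ¬(β → α)) = ¬1/2 = 1/2
¬((α ∨ ¬β) ↔ (β ∨ (α → β))) ↔ ¬(((β ∨ β) ↔ ¬β) → ¬(β → α)) = 1/2 ↔ 1/2 = 1/2

1/2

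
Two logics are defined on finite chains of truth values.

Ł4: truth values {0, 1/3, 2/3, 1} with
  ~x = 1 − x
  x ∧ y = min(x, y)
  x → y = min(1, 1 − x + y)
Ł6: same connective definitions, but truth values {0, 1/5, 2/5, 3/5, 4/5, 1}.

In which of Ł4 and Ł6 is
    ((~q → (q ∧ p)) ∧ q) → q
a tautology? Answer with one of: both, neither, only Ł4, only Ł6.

In Ł4: every assignment gives 1 — tautology.
In Ł6: every assignment gives 1 — tautology.

both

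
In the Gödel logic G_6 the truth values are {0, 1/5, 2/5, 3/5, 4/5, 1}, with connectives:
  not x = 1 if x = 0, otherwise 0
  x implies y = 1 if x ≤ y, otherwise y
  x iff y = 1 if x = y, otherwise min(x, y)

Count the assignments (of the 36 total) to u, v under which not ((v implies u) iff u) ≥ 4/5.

value 1: 1 assignment (counts)
value 0: 35 assignments
So 1 of the 36 assignments meets the threshold.

1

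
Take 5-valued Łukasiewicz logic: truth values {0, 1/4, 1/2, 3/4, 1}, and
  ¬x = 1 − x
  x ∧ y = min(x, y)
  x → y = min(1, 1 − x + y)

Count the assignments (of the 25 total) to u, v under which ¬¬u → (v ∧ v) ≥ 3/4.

value 1: 15 assignments (counts)
value 3/4: 4 assignments (counts)
value 1/2: 3 assignments
value 1/4: 2 assignments
value 0: 1 assignment
So 19 of the 25 assignments meet the threshold.

19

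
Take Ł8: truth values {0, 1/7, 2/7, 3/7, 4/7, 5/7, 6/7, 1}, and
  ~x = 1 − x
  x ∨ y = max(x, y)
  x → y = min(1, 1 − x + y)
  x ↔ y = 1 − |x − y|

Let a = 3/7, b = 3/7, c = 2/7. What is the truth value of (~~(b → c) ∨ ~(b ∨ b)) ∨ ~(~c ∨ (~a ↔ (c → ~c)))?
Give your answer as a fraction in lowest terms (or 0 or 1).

b → c = 3/7 → 2/7 = 6/7
~(b → c) = ~6/7 = 1/7
~~(b → c) = ~1/7 = 6/7
b ∨ b = 3/7 ∨ 3/7 = 3/7
~(b ∨ b) = ~3/7 = 4/7
~~(b → c) ∨ ~(b ∨ b) = 6/7 ∨ 4/7 = 6/7
~c = ~2/7 = 5/7
~a = ~3/7 = 4/7
~c = ~2/7 = 5/7
c → ~c = 2/7 → 5/7 = 1
~a ↔ (c → ~c) = 4/7 ↔ 1 = 4/7
~c ∨ (~a ↔ (c → ~c)) = 5/7 ∨ 4/7 = 5/7
~(~c ∨ (~a ↔ (c → ~c))) = ~5/7 = 2/7
(~~(b → c) ∨ ~(b ∨ b)) ∨ ~(~c ∨ (~a ↔ (c → ~c))) = 6/7 ∨ 2/7 = 6/7

6/7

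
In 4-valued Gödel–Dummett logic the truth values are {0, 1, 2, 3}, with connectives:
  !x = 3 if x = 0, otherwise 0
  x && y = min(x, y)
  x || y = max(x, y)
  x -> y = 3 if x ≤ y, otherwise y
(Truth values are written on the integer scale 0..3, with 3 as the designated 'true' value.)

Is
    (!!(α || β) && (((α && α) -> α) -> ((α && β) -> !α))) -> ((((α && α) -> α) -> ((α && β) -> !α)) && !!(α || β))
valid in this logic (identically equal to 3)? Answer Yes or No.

Yes

α = 0, β = 0 ↦ 3
α = 0, β = 1 ↦ 3
α = 0, β = 2 ↦ 3
α = 0, β = 3 ↦ 3
α = 1, β = 0 ↦ 3
α = 1, β = 1 ↦ 3
α = 1, β = 2 ↦ 3
α = 1, β = 3 ↦ 3
α = 2, β = 0 ↦ 3
α = 2, β = 1 ↦ 3
α = 2, β = 2 ↦ 3
α = 2, β = 3 ↦ 3
α = 3, β = 0 ↦ 3
α = 3, β = 1 ↦ 3
α = 3, β = 2 ↦ 3
α = 3, β = 3 ↦ 3
Every assignment gives a value ≥ 3.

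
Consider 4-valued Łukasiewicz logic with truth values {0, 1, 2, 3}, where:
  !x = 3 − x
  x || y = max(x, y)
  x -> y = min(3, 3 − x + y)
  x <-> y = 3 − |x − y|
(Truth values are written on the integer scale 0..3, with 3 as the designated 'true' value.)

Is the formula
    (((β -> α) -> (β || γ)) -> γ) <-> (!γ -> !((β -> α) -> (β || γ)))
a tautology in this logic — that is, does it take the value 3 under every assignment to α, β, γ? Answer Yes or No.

Yes

At α = 2, β = 0, γ = 0, for instance:
β -> α = 0 -> 2 = 3
β || γ = 0 || 0 = 0
(β -> α) -> (β || γ) = 3 -> 0 = 0
((β -> α) -> (β || γ)) -> γ = 0 -> 0 = 3
!γ = !0 = 3
!((β -> α) -> (β || γ)) = !0 = 3
!γ -> !((β -> α) -> (β || γ)) = 3 -> 3 = 3
(((β -> α) -> (β || γ)) -> γ) <-> (!γ -> !((β -> α) -> (β || γ))) = 3 <-> 3 = 3
and checking the remaining 63 assignments likewise gives ≥ 3 in every case.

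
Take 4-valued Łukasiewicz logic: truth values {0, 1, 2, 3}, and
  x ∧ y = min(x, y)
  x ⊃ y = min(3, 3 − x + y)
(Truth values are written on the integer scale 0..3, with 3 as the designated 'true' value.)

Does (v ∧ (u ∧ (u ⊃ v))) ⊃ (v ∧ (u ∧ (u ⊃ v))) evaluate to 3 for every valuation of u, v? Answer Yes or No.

Yes

u = 0, v = 0 ↦ 3
u = 0, v = 1 ↦ 3
u = 0, v = 2 ↦ 3
u = 0, v = 3 ↦ 3
u = 1, v = 0 ↦ 3
u = 1, v = 1 ↦ 3
u = 1, v = 2 ↦ 3
u = 1, v = 3 ↦ 3
u = 2, v = 0 ↦ 3
u = 2, v = 1 ↦ 3
u = 2, v = 2 ↦ 3
u = 2, v = 3 ↦ 3
u = 3, v = 0 ↦ 3
u = 3, v = 1 ↦ 3
u = 3, v = 2 ↦ 3
u = 3, v = 3 ↦ 3
Every assignment gives a value ≥ 3.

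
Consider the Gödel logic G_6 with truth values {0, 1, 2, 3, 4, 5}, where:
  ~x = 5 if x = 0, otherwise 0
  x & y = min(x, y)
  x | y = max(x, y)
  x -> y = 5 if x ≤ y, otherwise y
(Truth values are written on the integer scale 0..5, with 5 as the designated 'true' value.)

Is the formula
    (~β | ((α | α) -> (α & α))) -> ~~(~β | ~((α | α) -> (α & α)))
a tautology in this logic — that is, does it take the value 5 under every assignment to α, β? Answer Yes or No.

No

Counterexample: take α = 0, β = 1.
~β = ~1 = 0
α | α = 0 | 0 = 0
α & α = 0 & 0 = 0
(α | α) -> (α & α) = 0 -> 0 = 5
~β | ((α | α) -> (α & α)) = 0 | 5 = 5
~β = ~1 = 0
α | α = 0 | 0 = 0
α & α = 0 & 0 = 0
(α | α) -> (α & α) = 0 -> 0 = 5
~((α | α) -> (α & α)) = ~5 = 0
~β | ~((α | α) -> (α & α)) = 0 | 0 = 0
~(~β | ~((α | α) -> (α & α))) = ~0 = 5
~~(~β | ~((α | α) -> (α & α))) = ~5 = 0
(~β | ((α | α) -> (α & α))) -> ~~(~β | ~((α | α) -> (α & α))) = 5 -> 0 = 0
This gives 0 ≠ 5.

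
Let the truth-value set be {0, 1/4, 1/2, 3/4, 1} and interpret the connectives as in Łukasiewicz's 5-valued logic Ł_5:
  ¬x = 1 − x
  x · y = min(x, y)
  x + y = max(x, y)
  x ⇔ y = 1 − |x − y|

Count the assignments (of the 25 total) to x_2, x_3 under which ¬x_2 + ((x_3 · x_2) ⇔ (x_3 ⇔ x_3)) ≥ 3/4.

value 1: 6 assignments (counts)
value 3/4: 8 assignments (counts)
value 1/2: 7 assignments
value 1/4: 3 assignments
value 0: 1 assignment
So 14 of the 25 assignments meet the threshold.

14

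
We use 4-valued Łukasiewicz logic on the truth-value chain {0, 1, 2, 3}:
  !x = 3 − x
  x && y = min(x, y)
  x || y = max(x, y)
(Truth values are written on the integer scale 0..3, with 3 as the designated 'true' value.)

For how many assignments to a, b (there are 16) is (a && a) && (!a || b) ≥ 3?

1

a = 0, b = 0 ↦ 0  <
a = 0, b = 1 ↦ 0  <
a = 0, b = 2 ↦ 0  <
a = 0, b = 3 ↦ 0  <
a = 1, b = 0 ↦ 1  <
a = 1, b = 1 ↦ 1  <
a = 1, b = 2 ↦ 1  <
a = 1, b = 3 ↦ 1  <
a = 2, b = 0 ↦ 1  <
a = 2, b = 1 ↦ 1  <
a = 2, b = 2 ↦ 2  <
a = 2, b = 3 ↦ 2  <
a = 3, b = 0 ↦ 0  <
a = 3, b = 1 ↦ 1  <
a = 3, b = 2 ↦ 2  <
a = 3, b = 3 ↦ 3  ≥
So 1 of the 16 assignments meets the threshold.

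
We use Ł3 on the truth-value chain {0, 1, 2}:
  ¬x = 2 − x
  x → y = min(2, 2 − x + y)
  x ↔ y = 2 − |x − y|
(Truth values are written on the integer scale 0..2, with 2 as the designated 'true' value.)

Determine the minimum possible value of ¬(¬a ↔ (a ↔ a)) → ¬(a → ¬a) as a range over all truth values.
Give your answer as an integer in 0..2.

1

Take a = 1:
¬a = ¬1 = 1
a ↔ a = 1 ↔ 1 = 2
¬a ↔ (a ↔ a) = 1 ↔ 2 = 1
¬(¬a ↔ (a ↔ a)) = ¬1 = 1
¬a = ¬1 = 1
a → ¬a = 1 → 1 = 2
¬(a → ¬a) = ¬2 = 0
¬(¬a ↔ (a ↔ a)) → ¬(a → ¬a) = 1 → 0 = 1
No assignment yields a value below 1, so this is the minimum.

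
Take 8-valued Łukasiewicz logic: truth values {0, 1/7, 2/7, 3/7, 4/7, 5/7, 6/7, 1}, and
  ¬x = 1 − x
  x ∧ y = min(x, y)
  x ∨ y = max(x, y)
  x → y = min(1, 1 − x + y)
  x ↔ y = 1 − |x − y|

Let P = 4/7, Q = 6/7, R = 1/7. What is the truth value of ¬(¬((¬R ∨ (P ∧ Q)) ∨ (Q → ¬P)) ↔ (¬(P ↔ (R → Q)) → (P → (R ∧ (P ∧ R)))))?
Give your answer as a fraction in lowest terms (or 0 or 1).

6/7

¬R = ¬1/7 = 6/7
P ∧ Q = 4/7 ∧ 6/7 = 4/7
¬R ∨ (P ∧ Q) = 6/7 ∨ 4/7 = 6/7
¬P = ¬4/7 = 3/7
Q → ¬P = 6/7 → 3/7 = 4/7
(¬R ∨ (P ∧ Q)) ∨ (Q → ¬P) = 6/7 ∨ 4/7 = 6/7
¬((¬R ∨ (P ∧ Q)) ∨ (Q → ¬P)) = ¬6/7 = 1/7
R → Q = 1/7 → 6/7 = 1
P ↔ (R → Q) = 4/7 ↔ 1 = 4/7
¬(P ↔ (R → Q)) = ¬4/7 = 3/7
P ∧ R = 4/7 ∧ 1/7 = 1/7
R ∧ (P ∧ R) = 1/7 ∧ 1/7 = 1/7
P → (R ∧ (P ∧ R)) = 4/7 → 1/7 = 4/7
¬(P ↔ (R → Q)) → (P → (R ∧ (P ∧ R))) = 3/7 → 4/7 = 1
¬((¬R ∨ (P ∧ Q)) ∨ (Q → ¬P)) ↔ (¬(P ↔ (R → Q)) → (P → (R ∧ (P ∧ R)))) = 1/7 ↔ 1 = 1/7
¬(¬((¬R ∨ (P ∧ Q)) ∨ (Q → ¬P)) ↔ (¬(P ↔ (R → Q)) → (P → (R ∧ (P ∧ R))))) = ¬1/7 = 6/7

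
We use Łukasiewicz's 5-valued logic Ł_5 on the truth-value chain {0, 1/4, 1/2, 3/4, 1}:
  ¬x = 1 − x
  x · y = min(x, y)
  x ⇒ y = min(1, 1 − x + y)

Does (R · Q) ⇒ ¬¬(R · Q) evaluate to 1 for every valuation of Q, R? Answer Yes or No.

Yes

At Q = 1/2, R = 3/4, for instance:
R · Q = 3/4 · 1/2 = 1/2
¬(R · Q) = ¬1/2 = 1/2
¬¬(R · Q) = ¬1/2 = 1/2
(R · Q) ⇒ ¬¬(R · Q) = 1/2 ⇒ 1/2 = 1
and checking the remaining 24 assignments likewise gives ≥ 1 in every case.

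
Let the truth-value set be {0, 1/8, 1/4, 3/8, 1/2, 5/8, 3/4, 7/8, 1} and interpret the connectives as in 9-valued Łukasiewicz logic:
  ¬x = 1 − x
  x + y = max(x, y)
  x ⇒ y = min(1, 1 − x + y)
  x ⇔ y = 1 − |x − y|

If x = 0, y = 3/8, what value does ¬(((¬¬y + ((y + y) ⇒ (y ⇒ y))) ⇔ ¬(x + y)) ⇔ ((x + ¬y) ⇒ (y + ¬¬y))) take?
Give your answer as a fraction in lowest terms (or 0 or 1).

1/8

¬y = ¬3/8 = 5/8
¬¬y = ¬5/8 = 3/8
y + y = 3/8 + 3/8 = 3/8
y ⇒ y = 3/8 ⇒ 3/8 = 1
(y + y) ⇒ (y ⇒ y) = 3/8 ⇒ 1 = 1
¬¬y + ((y + y) ⇒ (y ⇒ y)) = 3/8 + 1 = 1
x + y = 0 + 3/8 = 3/8
¬(x + y) = ¬3/8 = 5/8
(¬¬y + ((y + y) ⇒ (y ⇒ y))) ⇔ ¬(x + y) = 1 ⇔ 5/8 = 5/8
¬y = ¬3/8 = 5/8
x + ¬y = 0 + 5/8 = 5/8
¬y = ¬3/8 = 5/8
¬¬y = ¬5/8 = 3/8
y + ¬¬y = 3/8 + 3/8 = 3/8
(x + ¬y) ⇒ (y + ¬¬y) = 5/8 ⇒ 3/8 = 3/4
((¬¬y + ((y + y) ⇒ (y ⇒ y))) ⇔ ¬(x + y)) ⇔ ((x + ¬y) ⇒ (y + ¬¬y)) = 5/8 ⇔ 3/4 = 7/8
¬(((¬¬y + ((y + y) ⇒ (y ⇒ y))) ⇔ ¬(x + y)) ⇔ ((x + ¬y) ⇒ (y + ¬¬y))) = ¬7/8 = 1/8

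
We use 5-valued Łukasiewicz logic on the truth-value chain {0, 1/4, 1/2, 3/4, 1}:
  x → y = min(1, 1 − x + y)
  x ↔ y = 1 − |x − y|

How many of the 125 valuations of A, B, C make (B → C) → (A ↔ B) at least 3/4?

84

value 1: 52 assignments (counts)
value 3/4: 32 assignments (counts)
value 1/2: 22 assignments
value 1/4: 13 assignments
value 0: 6 assignments
So 84 of the 125 assignments meet the threshold.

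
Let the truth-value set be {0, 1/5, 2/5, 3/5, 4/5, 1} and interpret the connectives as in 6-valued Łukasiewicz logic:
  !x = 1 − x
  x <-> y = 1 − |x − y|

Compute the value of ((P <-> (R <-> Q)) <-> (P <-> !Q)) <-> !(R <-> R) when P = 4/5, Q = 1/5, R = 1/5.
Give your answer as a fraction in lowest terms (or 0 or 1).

1/5

R <-> Q = 1/5 <-> 1/5 = 1
P <-> (R <-> Q) = 4/5 <-> 1 = 4/5
!Q = !1/5 = 4/5
P <-> !Q = 4/5 <-> 4/5 = 1
(P <-> (R <-> Q)) <-> (P <-> !Q) = 4/5 <-> 1 = 4/5
R <-> R = 1/5 <-> 1/5 = 1
!(R <-> R) = !1 = 0
((P <-> (R <-> Q)) <-> (P <-> !Q)) <-> !(R <-> R) = 4/5 <-> 0 = 1/5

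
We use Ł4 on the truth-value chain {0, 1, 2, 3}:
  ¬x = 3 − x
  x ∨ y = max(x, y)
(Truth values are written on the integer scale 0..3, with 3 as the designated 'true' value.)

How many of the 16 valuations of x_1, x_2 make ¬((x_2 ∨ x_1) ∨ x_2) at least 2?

4

x_1 = 0, x_2 = 0 ↦ 3  ≥
x_1 = 0, x_2 = 1 ↦ 2  ≥
x_1 = 0, x_2 = 2 ↦ 1  <
x_1 = 0, x_2 = 3 ↦ 0  <
x_1 = 1, x_2 = 0 ↦ 2  ≥
x_1 = 1, x_2 = 1 ↦ 2  ≥
x_1 = 1, x_2 = 2 ↦ 1  <
x_1 = 1, x_2 = 3 ↦ 0  <
x_1 = 2, x_2 = 0 ↦ 1  <
x_1 = 2, x_2 = 1 ↦ 1  <
x_1 = 2, x_2 = 2 ↦ 1  <
x_1 = 2, x_2 = 3 ↦ 0  <
x_1 = 3, x_2 = 0 ↦ 0  <
x_1 = 3, x_2 = 1 ↦ 0  <
x_1 = 3, x_2 = 2 ↦ 0  <
x_1 = 3, x_2 = 3 ↦ 0  <
So 4 of the 16 assignments meet the threshold.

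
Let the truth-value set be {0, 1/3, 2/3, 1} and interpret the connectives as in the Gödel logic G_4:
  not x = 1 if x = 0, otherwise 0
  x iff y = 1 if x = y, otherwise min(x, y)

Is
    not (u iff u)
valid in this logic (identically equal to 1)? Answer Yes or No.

No

Counterexample: take u = 0.
u iff u = 0 iff 0 = 1
not (u iff u) = not 1 = 0
This gives 0 ≠ 1.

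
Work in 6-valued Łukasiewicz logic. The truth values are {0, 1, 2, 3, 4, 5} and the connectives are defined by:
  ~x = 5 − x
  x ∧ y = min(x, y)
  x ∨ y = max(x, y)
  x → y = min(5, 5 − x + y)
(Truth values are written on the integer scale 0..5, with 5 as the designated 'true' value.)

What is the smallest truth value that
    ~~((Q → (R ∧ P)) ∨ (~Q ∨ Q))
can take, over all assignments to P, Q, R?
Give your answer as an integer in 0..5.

Take P = 0, Q = 2, R = 0:
R ∧ P = 0 ∧ 0 = 0
Q → (R ∧ P) = 2 → 0 = 3
~Q = ~2 = 3
~Q ∨ Q = 3 ∨ 2 = 3
(Q → (R ∧ P)) ∨ (~Q ∨ Q) = 3 ∨ 3 = 3
~((Q → (R ∧ P)) ∨ (~Q ∨ Q)) = ~3 = 2
~~((Q → (R ∧ P)) ∨ (~Q ∨ Q)) = ~2 = 3
No assignment yields a value below 3, so this is the minimum.

3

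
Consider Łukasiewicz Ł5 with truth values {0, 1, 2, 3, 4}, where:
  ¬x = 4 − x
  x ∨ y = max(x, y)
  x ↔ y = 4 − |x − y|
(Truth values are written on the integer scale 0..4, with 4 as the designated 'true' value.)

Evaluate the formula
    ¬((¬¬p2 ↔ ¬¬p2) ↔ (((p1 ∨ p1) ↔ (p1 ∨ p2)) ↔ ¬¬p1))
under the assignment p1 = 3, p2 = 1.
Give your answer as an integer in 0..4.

1

¬p2 = ¬1 = 3
¬¬p2 = ¬3 = 1
¬p2 = ¬1 = 3
¬¬p2 = ¬3 = 1
¬¬p2 ↔ ¬¬p2 = 1 ↔ 1 = 4
p1 ∨ p1 = 3 ∨ 3 = 3
p1 ∨ p2 = 3 ∨ 1 = 3
(p1 ∨ p1) ↔ (p1 ∨ p2) = 3 ↔ 3 = 4
¬p1 = ¬3 = 1
¬¬p1 = ¬1 = 3
((p1 ∨ p1) ↔ (p1 ∨ p2)) ↔ ¬¬p1 = 4 ↔ 3 = 3
(¬¬p2 ↔ ¬¬p2) ↔ (((p1 ∨ p1) ↔ (p1 ∨ p2)) ↔ ¬¬p1) = 4 ↔ 3 = 3
¬((¬¬p2 ↔ ¬¬p2) ↔ (((p1 ∨ p1) ↔ (p1 ∨ p2)) ↔ ¬¬p1)) = ¬3 = 1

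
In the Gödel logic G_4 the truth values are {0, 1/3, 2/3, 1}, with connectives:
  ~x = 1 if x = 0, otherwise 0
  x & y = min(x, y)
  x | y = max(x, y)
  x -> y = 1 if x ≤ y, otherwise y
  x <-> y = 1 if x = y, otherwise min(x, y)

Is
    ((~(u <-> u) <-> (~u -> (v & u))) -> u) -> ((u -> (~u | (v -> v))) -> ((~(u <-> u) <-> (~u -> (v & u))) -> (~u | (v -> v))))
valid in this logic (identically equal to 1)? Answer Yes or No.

Yes

u = 0, v = 0 ↦ 1
u = 0, v = 1/3 ↦ 1
u = 0, v = 2/3 ↦ 1
u = 0, v = 1 ↦ 1
u = 1/3, v = 0 ↦ 1
u = 1/3, v = 1/3 ↦ 1
u = 1/3, v = 2/3 ↦ 1
u = 1/3, v = 1 ↦ 1
u = 2/3, v = 0 ↦ 1
u = 2/3, v = 1/3 ↦ 1
u = 2/3, v = 2/3 ↦ 1
u = 2/3, v = 1 ↦ 1
u = 1, v = 0 ↦ 1
u = 1, v = 1/3 ↦ 1
u = 1, v = 2/3 ↦ 1
u = 1, v = 1 ↦ 1
Every assignment gives a value ≥ 1.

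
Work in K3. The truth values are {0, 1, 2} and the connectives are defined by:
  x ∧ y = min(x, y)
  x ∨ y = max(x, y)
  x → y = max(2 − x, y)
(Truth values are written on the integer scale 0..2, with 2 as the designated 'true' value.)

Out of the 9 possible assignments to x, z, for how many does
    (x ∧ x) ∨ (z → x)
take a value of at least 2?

x = 0, z = 0 ↦ 2  ≥
x = 0, z = 1 ↦ 1  <
x = 0, z = 2 ↦ 0  <
x = 1, z = 0 ↦ 2  ≥
x = 1, z = 1 ↦ 1  <
x = 1, z = 2 ↦ 1  <
x = 2, z = 0 ↦ 2  ≥
x = 2, z = 1 ↦ 2  ≥
x = 2, z = 2 ↦ 2  ≥
So 5 of the 9 assignments meet the threshold.

5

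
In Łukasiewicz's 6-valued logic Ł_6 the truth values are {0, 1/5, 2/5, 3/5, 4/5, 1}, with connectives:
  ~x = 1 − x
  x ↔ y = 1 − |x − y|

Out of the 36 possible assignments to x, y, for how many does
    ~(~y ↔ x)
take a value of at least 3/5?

value 1: 2 assignments (counts)
value 4/5: 4 assignments (counts)
value 3/5: 6 assignments (counts)
value 2/5: 8 assignments
value 1/5: 10 assignments
value 0: 6 assignments
So 12 of the 36 assignments meet the threshold.

12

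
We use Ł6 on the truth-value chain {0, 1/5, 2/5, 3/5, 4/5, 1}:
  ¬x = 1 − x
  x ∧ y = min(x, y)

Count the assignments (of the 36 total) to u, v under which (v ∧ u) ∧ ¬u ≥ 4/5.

0

value 2/5: 8 assignments
value 1/5: 12 assignments
value 0: 16 assignments
So 0 of the 36 assignments meet the threshold.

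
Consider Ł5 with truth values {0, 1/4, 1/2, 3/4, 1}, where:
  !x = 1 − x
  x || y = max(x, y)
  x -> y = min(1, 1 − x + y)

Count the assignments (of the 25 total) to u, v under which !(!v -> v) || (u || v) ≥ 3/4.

19

value 1: 13 assignments (counts)
value 3/4: 6 assignments (counts)
value 1/2: 6 assignments
So 19 of the 25 assignments meet the threshold.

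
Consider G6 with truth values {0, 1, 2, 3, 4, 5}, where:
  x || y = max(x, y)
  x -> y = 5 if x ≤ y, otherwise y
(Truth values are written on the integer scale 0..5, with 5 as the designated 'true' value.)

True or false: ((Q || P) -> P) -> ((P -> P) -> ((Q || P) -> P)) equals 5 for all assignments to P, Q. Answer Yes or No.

At P = 4, Q = 1, for instance:
Q || P = 1 || 4 = 4
(Q || P) -> P = 4 -> 4 = 5
P -> P = 4 -> 4 = 5
(Q || P) -> P = 4 -> 4 = 5
(P -> P) -> ((Q || P) -> P) = 5 -> 5 = 5
((Q || P) -> P) -> ((P -> P) -> ((Q || P) -> P)) = 5 -> 5 = 5
and checking the remaining 35 assignments likewise gives ≥ 5 in every case.

Yes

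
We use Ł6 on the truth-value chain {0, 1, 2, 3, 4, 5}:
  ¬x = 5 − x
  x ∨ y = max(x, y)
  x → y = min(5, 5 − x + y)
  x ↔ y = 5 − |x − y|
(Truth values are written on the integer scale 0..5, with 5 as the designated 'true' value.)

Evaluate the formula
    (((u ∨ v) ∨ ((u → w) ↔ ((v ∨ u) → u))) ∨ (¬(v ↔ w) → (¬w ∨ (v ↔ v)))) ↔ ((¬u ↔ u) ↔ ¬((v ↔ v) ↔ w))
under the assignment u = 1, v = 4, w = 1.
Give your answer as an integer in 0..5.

3

u ∨ v = 1 ∨ 4 = 4
u → w = 1 → 1 = 5
v ∨ u = 4 ∨ 1 = 4
(v ∨ u) → u = 4 → 1 = 2
(u → w) ↔ ((v ∨ u) → u) = 5 ↔ 2 = 2
(u ∨ v) ∨ ((u → w) ↔ ((v ∨ u) → u)) = 4 ∨ 2 = 4
v ↔ w = 4 ↔ 1 = 2
¬(v ↔ w) = ¬2 = 3
¬w = ¬1 = 4
v ↔ v = 4 ↔ 4 = 5
¬w ∨ (v ↔ v) = 4 ∨ 5 = 5
¬(v ↔ w) → (¬w ∨ (v ↔ v)) = 3 → 5 = 5
((u ∨ v) ∨ ((u → w) ↔ ((v ∨ u) → u))) ∨ (¬(v ↔ w) → (¬w ∨ (v ↔ v))) = 4 ∨ 5 = 5
¬u = ¬1 = 4
¬u ↔ u = 4 ↔ 1 = 2
v ↔ v = 4 ↔ 4 = 5
(v ↔ v) ↔ w = 5 ↔ 1 = 1
¬((v ↔ v) ↔ w) = ¬1 = 4
(¬u ↔ u) ↔ ¬((v ↔ v) ↔ w) = 2 ↔ 4 = 3
(((u ∨ v) ∨ ((u → w) ↔ ((v ∨ u) → u))) ∨ (¬(v ↔ w) → (¬w ∨ (v ↔ v)))) ↔ ((¬u ↔ u) ↔ ¬((v ↔ v) ↔ w)) = 5 ↔ 3 = 3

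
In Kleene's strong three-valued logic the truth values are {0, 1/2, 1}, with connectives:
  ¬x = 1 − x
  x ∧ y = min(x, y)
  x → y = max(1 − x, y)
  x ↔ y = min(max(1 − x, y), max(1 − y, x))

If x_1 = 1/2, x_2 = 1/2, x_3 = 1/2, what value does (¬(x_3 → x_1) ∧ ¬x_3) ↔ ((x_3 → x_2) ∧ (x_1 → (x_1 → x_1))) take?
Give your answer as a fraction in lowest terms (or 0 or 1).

1/2

x_3 → x_1 = 1/2 → 1/2 = 1/2
¬(x_3 → x_1) = ¬1/2 = 1/2
¬x_3 = ¬1/2 = 1/2
¬(x_3 → x_1) ∧ ¬x_3 = 1/2 ∧ 1/2 = 1/2
x_3 → x_2 = 1/2 → 1/2 = 1/2
x_1 → x_1 = 1/2 → 1/2 = 1/2
x_1 → (x_1 → x_1) = 1/2 → 1/2 = 1/2
(x_3 → x_2) ∧ (x_1 → (x_1 → x_1)) = 1/2 ∧ 1/2 = 1/2
(¬(x_3 → x_1) ∧ ¬x_3) ↔ ((x_3 → x_2) ∧ (x_1 → (x_1 → x_1))) = 1/2 ↔ 1/2 = 1/2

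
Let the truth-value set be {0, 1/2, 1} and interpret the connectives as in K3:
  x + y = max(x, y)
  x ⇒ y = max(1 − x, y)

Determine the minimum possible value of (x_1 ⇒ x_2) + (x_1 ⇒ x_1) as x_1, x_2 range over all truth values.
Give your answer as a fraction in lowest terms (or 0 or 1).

1/2

Take x_1 = 1/2, x_2 = 0:
x_1 ⇒ x_2 = 1/2 ⇒ 0 = 1/2
x_1 ⇒ x_1 = 1/2 ⇒ 1/2 = 1/2
(x_1 ⇒ x_2) + (x_1 ⇒ x_1) = 1/2 + 1/2 = 1/2
No assignment yields a value below 1/2, so this is the minimum.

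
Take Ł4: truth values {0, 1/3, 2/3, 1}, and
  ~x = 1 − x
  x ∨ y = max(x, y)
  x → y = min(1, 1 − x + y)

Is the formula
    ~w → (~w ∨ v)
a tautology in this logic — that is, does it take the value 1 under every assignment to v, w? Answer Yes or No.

v = 0, w = 0 ↦ 1
v = 0, w = 1/3 ↦ 1
v = 0, w = 2/3 ↦ 1
v = 0, w = 1 ↦ 1
v = 1/3, w = 0 ↦ 1
v = 1/3, w = 1/3 ↦ 1
v = 1/3, w = 2/3 ↦ 1
v = 1/3, w = 1 ↦ 1
v = 2/3, w = 0 ↦ 1
v = 2/3, w = 1/3 ↦ 1
v = 2/3, w = 2/3 ↦ 1
v = 2/3, w = 1 ↦ 1
v = 1, w = 0 ↦ 1
v = 1, w = 1/3 ↦ 1
v = 1, w = 2/3 ↦ 1
v = 1, w = 1 ↦ 1
Every assignment gives a value ≥ 1.

Yes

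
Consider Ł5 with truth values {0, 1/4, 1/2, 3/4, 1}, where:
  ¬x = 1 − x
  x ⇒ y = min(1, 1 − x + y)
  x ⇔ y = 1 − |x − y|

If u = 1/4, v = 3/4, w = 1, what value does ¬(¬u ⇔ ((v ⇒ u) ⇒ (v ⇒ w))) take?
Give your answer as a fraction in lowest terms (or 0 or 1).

¬u = ¬1/4 = 3/4
v ⇒ u = 3/4 ⇒ 1/4 = 1/2
v ⇒ w = 3/4 ⇒ 1 = 1
(v ⇒ u) ⇒ (v ⇒ w) = 1/2 ⇒ 1 = 1
¬u ⇔ ((v ⇒ u) ⇒ (v ⇒ w)) = 3/4 ⇔ 1 = 3/4
¬(¬u ⇔ ((v ⇒ u) ⇒ (v ⇒ w))) = ¬3/4 = 1/4

1/4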